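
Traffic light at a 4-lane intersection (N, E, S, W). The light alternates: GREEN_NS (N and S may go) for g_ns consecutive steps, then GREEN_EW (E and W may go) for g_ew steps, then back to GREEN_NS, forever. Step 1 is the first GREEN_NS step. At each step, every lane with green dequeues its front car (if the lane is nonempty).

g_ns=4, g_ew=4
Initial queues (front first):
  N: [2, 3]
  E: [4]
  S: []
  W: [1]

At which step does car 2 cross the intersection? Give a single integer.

Step 1 [NS]: N:car2-GO,E:wait,S:empty,W:wait | queues: N=1 E=1 S=0 W=1
Step 2 [NS]: N:car3-GO,E:wait,S:empty,W:wait | queues: N=0 E=1 S=0 W=1
Step 3 [NS]: N:empty,E:wait,S:empty,W:wait | queues: N=0 E=1 S=0 W=1
Step 4 [NS]: N:empty,E:wait,S:empty,W:wait | queues: N=0 E=1 S=0 W=1
Step 5 [EW]: N:wait,E:car4-GO,S:wait,W:car1-GO | queues: N=0 E=0 S=0 W=0
Car 2 crosses at step 1

1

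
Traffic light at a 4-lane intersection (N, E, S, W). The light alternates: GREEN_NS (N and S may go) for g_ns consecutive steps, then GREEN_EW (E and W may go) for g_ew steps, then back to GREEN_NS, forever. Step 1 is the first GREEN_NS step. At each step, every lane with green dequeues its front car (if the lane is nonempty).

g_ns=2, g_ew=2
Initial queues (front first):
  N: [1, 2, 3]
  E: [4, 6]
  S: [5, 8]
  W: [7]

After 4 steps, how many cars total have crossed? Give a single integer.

Step 1 [NS]: N:car1-GO,E:wait,S:car5-GO,W:wait | queues: N=2 E=2 S=1 W=1
Step 2 [NS]: N:car2-GO,E:wait,S:car8-GO,W:wait | queues: N=1 E=2 S=0 W=1
Step 3 [EW]: N:wait,E:car4-GO,S:wait,W:car7-GO | queues: N=1 E=1 S=0 W=0
Step 4 [EW]: N:wait,E:car6-GO,S:wait,W:empty | queues: N=1 E=0 S=0 W=0
Cars crossed by step 4: 7

Answer: 7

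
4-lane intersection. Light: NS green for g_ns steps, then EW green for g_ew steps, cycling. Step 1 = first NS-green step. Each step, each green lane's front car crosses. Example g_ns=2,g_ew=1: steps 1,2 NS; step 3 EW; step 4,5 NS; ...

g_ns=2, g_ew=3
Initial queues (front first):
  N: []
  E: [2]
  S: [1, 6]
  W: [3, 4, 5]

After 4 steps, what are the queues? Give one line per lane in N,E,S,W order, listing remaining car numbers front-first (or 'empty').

Step 1 [NS]: N:empty,E:wait,S:car1-GO,W:wait | queues: N=0 E=1 S=1 W=3
Step 2 [NS]: N:empty,E:wait,S:car6-GO,W:wait | queues: N=0 E=1 S=0 W=3
Step 3 [EW]: N:wait,E:car2-GO,S:wait,W:car3-GO | queues: N=0 E=0 S=0 W=2
Step 4 [EW]: N:wait,E:empty,S:wait,W:car4-GO | queues: N=0 E=0 S=0 W=1

N: empty
E: empty
S: empty
W: 5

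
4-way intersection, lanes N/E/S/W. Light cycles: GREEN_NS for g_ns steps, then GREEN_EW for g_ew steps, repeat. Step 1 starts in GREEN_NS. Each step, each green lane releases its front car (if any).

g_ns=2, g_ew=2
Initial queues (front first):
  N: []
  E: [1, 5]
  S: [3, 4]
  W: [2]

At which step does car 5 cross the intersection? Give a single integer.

Step 1 [NS]: N:empty,E:wait,S:car3-GO,W:wait | queues: N=0 E=2 S=1 W=1
Step 2 [NS]: N:empty,E:wait,S:car4-GO,W:wait | queues: N=0 E=2 S=0 W=1
Step 3 [EW]: N:wait,E:car1-GO,S:wait,W:car2-GO | queues: N=0 E=1 S=0 W=0
Step 4 [EW]: N:wait,E:car5-GO,S:wait,W:empty | queues: N=0 E=0 S=0 W=0
Car 5 crosses at step 4

4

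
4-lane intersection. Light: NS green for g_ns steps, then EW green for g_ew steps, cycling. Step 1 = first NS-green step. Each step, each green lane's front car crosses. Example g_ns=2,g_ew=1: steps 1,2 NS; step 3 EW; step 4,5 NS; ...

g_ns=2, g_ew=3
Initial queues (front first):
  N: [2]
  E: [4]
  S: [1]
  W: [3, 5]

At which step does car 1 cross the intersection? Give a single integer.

Step 1 [NS]: N:car2-GO,E:wait,S:car1-GO,W:wait | queues: N=0 E=1 S=0 W=2
Step 2 [NS]: N:empty,E:wait,S:empty,W:wait | queues: N=0 E=1 S=0 W=2
Step 3 [EW]: N:wait,E:car4-GO,S:wait,W:car3-GO | queues: N=0 E=0 S=0 W=1
Step 4 [EW]: N:wait,E:empty,S:wait,W:car5-GO | queues: N=0 E=0 S=0 W=0
Car 1 crosses at step 1

1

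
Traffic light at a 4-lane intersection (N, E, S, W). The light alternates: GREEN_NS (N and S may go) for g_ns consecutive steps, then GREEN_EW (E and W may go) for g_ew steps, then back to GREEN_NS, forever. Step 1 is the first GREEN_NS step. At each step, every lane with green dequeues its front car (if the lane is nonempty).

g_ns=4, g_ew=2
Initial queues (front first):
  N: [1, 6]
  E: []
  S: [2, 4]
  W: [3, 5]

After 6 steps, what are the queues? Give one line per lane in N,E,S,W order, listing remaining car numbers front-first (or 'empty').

Step 1 [NS]: N:car1-GO,E:wait,S:car2-GO,W:wait | queues: N=1 E=0 S=1 W=2
Step 2 [NS]: N:car6-GO,E:wait,S:car4-GO,W:wait | queues: N=0 E=0 S=0 W=2
Step 3 [NS]: N:empty,E:wait,S:empty,W:wait | queues: N=0 E=0 S=0 W=2
Step 4 [NS]: N:empty,E:wait,S:empty,W:wait | queues: N=0 E=0 S=0 W=2
Step 5 [EW]: N:wait,E:empty,S:wait,W:car3-GO | queues: N=0 E=0 S=0 W=1
Step 6 [EW]: N:wait,E:empty,S:wait,W:car5-GO | queues: N=0 E=0 S=0 W=0

N: empty
E: empty
S: empty
W: empty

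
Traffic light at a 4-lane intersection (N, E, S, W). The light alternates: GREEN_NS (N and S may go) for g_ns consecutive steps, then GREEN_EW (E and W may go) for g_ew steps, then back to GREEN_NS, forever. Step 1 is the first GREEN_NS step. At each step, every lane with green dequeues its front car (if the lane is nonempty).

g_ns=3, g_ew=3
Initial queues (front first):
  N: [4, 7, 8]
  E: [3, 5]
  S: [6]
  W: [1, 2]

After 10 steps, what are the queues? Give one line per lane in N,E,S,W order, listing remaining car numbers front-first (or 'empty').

Step 1 [NS]: N:car4-GO,E:wait,S:car6-GO,W:wait | queues: N=2 E=2 S=0 W=2
Step 2 [NS]: N:car7-GO,E:wait,S:empty,W:wait | queues: N=1 E=2 S=0 W=2
Step 3 [NS]: N:car8-GO,E:wait,S:empty,W:wait | queues: N=0 E=2 S=0 W=2
Step 4 [EW]: N:wait,E:car3-GO,S:wait,W:car1-GO | queues: N=0 E=1 S=0 W=1
Step 5 [EW]: N:wait,E:car5-GO,S:wait,W:car2-GO | queues: N=0 E=0 S=0 W=0

N: empty
E: empty
S: empty
W: empty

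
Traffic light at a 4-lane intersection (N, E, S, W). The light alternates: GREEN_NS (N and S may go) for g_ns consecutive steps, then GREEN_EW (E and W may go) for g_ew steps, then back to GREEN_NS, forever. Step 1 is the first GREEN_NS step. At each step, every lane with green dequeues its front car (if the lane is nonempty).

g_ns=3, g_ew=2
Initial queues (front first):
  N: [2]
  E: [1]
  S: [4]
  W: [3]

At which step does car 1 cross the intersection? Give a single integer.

Step 1 [NS]: N:car2-GO,E:wait,S:car4-GO,W:wait | queues: N=0 E=1 S=0 W=1
Step 2 [NS]: N:empty,E:wait,S:empty,W:wait | queues: N=0 E=1 S=0 W=1
Step 3 [NS]: N:empty,E:wait,S:empty,W:wait | queues: N=0 E=1 S=0 W=1
Step 4 [EW]: N:wait,E:car1-GO,S:wait,W:car3-GO | queues: N=0 E=0 S=0 W=0
Car 1 crosses at step 4

4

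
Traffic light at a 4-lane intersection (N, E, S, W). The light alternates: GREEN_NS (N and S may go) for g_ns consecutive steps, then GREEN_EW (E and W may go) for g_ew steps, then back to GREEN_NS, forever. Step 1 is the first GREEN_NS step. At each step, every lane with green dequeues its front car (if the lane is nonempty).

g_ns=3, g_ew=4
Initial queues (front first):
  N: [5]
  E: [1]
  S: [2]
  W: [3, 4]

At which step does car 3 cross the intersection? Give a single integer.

Step 1 [NS]: N:car5-GO,E:wait,S:car2-GO,W:wait | queues: N=0 E=1 S=0 W=2
Step 2 [NS]: N:empty,E:wait,S:empty,W:wait | queues: N=0 E=1 S=0 W=2
Step 3 [NS]: N:empty,E:wait,S:empty,W:wait | queues: N=0 E=1 S=0 W=2
Step 4 [EW]: N:wait,E:car1-GO,S:wait,W:car3-GO | queues: N=0 E=0 S=0 W=1
Step 5 [EW]: N:wait,E:empty,S:wait,W:car4-GO | queues: N=0 E=0 S=0 W=0
Car 3 crosses at step 4

4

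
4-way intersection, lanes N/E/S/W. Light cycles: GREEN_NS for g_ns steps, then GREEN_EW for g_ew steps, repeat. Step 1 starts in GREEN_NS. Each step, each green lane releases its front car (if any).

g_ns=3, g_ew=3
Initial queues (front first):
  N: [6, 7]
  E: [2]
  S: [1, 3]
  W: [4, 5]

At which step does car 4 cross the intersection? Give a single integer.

Step 1 [NS]: N:car6-GO,E:wait,S:car1-GO,W:wait | queues: N=1 E=1 S=1 W=2
Step 2 [NS]: N:car7-GO,E:wait,S:car3-GO,W:wait | queues: N=0 E=1 S=0 W=2
Step 3 [NS]: N:empty,E:wait,S:empty,W:wait | queues: N=0 E=1 S=0 W=2
Step 4 [EW]: N:wait,E:car2-GO,S:wait,W:car4-GO | queues: N=0 E=0 S=0 W=1
Step 5 [EW]: N:wait,E:empty,S:wait,W:car5-GO | queues: N=0 E=0 S=0 W=0
Car 4 crosses at step 4

4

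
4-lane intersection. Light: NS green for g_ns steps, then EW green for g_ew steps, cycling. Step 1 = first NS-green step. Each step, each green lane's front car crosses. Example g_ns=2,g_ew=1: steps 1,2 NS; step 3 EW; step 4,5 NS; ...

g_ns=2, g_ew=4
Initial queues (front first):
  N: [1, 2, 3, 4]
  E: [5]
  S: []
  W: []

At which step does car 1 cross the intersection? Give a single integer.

Step 1 [NS]: N:car1-GO,E:wait,S:empty,W:wait | queues: N=3 E=1 S=0 W=0
Step 2 [NS]: N:car2-GO,E:wait,S:empty,W:wait | queues: N=2 E=1 S=0 W=0
Step 3 [EW]: N:wait,E:car5-GO,S:wait,W:empty | queues: N=2 E=0 S=0 W=0
Step 4 [EW]: N:wait,E:empty,S:wait,W:empty | queues: N=2 E=0 S=0 W=0
Step 5 [EW]: N:wait,E:empty,S:wait,W:empty | queues: N=2 E=0 S=0 W=0
Step 6 [EW]: N:wait,E:empty,S:wait,W:empty | queues: N=2 E=0 S=0 W=0
Step 7 [NS]: N:car3-GO,E:wait,S:empty,W:wait | queues: N=1 E=0 S=0 W=0
Step 8 [NS]: N:car4-GO,E:wait,S:empty,W:wait | queues: N=0 E=0 S=0 W=0
Car 1 crosses at step 1

1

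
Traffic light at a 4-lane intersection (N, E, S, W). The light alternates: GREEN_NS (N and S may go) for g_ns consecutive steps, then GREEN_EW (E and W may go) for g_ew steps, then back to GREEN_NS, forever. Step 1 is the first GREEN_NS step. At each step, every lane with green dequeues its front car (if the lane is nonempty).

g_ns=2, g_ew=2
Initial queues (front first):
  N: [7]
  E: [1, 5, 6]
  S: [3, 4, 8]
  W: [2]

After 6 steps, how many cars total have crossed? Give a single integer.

Step 1 [NS]: N:car7-GO,E:wait,S:car3-GO,W:wait | queues: N=0 E=3 S=2 W=1
Step 2 [NS]: N:empty,E:wait,S:car4-GO,W:wait | queues: N=0 E=3 S=1 W=1
Step 3 [EW]: N:wait,E:car1-GO,S:wait,W:car2-GO | queues: N=0 E=2 S=1 W=0
Step 4 [EW]: N:wait,E:car5-GO,S:wait,W:empty | queues: N=0 E=1 S=1 W=0
Step 5 [NS]: N:empty,E:wait,S:car8-GO,W:wait | queues: N=0 E=1 S=0 W=0
Step 6 [NS]: N:empty,E:wait,S:empty,W:wait | queues: N=0 E=1 S=0 W=0
Cars crossed by step 6: 7

Answer: 7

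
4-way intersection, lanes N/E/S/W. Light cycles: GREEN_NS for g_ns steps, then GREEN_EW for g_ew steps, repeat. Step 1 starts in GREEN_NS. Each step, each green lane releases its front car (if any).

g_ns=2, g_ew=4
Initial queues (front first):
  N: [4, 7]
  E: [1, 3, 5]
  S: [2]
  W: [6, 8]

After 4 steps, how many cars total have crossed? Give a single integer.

Answer: 7

Derivation:
Step 1 [NS]: N:car4-GO,E:wait,S:car2-GO,W:wait | queues: N=1 E=3 S=0 W=2
Step 2 [NS]: N:car7-GO,E:wait,S:empty,W:wait | queues: N=0 E=3 S=0 W=2
Step 3 [EW]: N:wait,E:car1-GO,S:wait,W:car6-GO | queues: N=0 E=2 S=0 W=1
Step 4 [EW]: N:wait,E:car3-GO,S:wait,W:car8-GO | queues: N=0 E=1 S=0 W=0
Cars crossed by step 4: 7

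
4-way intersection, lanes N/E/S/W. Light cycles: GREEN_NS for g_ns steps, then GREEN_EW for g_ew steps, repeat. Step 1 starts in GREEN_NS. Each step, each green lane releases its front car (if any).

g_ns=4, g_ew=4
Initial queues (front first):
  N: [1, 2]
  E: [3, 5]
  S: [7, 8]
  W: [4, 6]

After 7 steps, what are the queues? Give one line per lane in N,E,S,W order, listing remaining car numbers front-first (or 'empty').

Step 1 [NS]: N:car1-GO,E:wait,S:car7-GO,W:wait | queues: N=1 E=2 S=1 W=2
Step 2 [NS]: N:car2-GO,E:wait,S:car8-GO,W:wait | queues: N=0 E=2 S=0 W=2
Step 3 [NS]: N:empty,E:wait,S:empty,W:wait | queues: N=0 E=2 S=0 W=2
Step 4 [NS]: N:empty,E:wait,S:empty,W:wait | queues: N=0 E=2 S=0 W=2
Step 5 [EW]: N:wait,E:car3-GO,S:wait,W:car4-GO | queues: N=0 E=1 S=0 W=1
Step 6 [EW]: N:wait,E:car5-GO,S:wait,W:car6-GO | queues: N=0 E=0 S=0 W=0

N: empty
E: empty
S: empty
W: empty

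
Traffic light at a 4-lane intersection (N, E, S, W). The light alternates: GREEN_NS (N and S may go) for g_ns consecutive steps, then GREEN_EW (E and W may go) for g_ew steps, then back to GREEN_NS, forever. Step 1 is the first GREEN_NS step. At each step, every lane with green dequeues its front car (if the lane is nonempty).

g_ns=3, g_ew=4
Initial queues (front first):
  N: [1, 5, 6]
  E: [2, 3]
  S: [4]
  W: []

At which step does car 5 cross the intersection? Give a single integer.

Step 1 [NS]: N:car1-GO,E:wait,S:car4-GO,W:wait | queues: N=2 E=2 S=0 W=0
Step 2 [NS]: N:car5-GO,E:wait,S:empty,W:wait | queues: N=1 E=2 S=0 W=0
Step 3 [NS]: N:car6-GO,E:wait,S:empty,W:wait | queues: N=0 E=2 S=0 W=0
Step 4 [EW]: N:wait,E:car2-GO,S:wait,W:empty | queues: N=0 E=1 S=0 W=0
Step 5 [EW]: N:wait,E:car3-GO,S:wait,W:empty | queues: N=0 E=0 S=0 W=0
Car 5 crosses at step 2

2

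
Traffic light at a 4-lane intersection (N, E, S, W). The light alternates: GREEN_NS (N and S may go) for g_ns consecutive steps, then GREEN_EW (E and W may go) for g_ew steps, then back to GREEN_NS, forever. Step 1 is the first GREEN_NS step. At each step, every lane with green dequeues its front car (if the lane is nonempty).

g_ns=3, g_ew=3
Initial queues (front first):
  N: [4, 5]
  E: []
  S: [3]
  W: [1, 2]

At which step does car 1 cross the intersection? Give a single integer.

Step 1 [NS]: N:car4-GO,E:wait,S:car3-GO,W:wait | queues: N=1 E=0 S=0 W=2
Step 2 [NS]: N:car5-GO,E:wait,S:empty,W:wait | queues: N=0 E=0 S=0 W=2
Step 3 [NS]: N:empty,E:wait,S:empty,W:wait | queues: N=0 E=0 S=0 W=2
Step 4 [EW]: N:wait,E:empty,S:wait,W:car1-GO | queues: N=0 E=0 S=0 W=1
Step 5 [EW]: N:wait,E:empty,S:wait,W:car2-GO | queues: N=0 E=0 S=0 W=0
Car 1 crosses at step 4

4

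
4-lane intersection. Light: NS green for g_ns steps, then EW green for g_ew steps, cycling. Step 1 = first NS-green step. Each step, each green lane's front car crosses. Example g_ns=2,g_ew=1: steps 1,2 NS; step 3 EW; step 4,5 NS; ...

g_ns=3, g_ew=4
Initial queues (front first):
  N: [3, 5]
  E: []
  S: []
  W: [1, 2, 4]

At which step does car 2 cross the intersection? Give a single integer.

Step 1 [NS]: N:car3-GO,E:wait,S:empty,W:wait | queues: N=1 E=0 S=0 W=3
Step 2 [NS]: N:car5-GO,E:wait,S:empty,W:wait | queues: N=0 E=0 S=0 W=3
Step 3 [NS]: N:empty,E:wait,S:empty,W:wait | queues: N=0 E=0 S=0 W=3
Step 4 [EW]: N:wait,E:empty,S:wait,W:car1-GO | queues: N=0 E=0 S=0 W=2
Step 5 [EW]: N:wait,E:empty,S:wait,W:car2-GO | queues: N=0 E=0 S=0 W=1
Step 6 [EW]: N:wait,E:empty,S:wait,W:car4-GO | queues: N=0 E=0 S=0 W=0
Car 2 crosses at step 5

5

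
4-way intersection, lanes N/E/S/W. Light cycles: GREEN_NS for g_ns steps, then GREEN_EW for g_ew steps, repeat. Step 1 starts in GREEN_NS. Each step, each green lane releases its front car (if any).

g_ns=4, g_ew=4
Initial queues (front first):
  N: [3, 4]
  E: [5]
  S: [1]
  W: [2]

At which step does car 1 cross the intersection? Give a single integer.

Step 1 [NS]: N:car3-GO,E:wait,S:car1-GO,W:wait | queues: N=1 E=1 S=0 W=1
Step 2 [NS]: N:car4-GO,E:wait,S:empty,W:wait | queues: N=0 E=1 S=0 W=1
Step 3 [NS]: N:empty,E:wait,S:empty,W:wait | queues: N=0 E=1 S=0 W=1
Step 4 [NS]: N:empty,E:wait,S:empty,W:wait | queues: N=0 E=1 S=0 W=1
Step 5 [EW]: N:wait,E:car5-GO,S:wait,W:car2-GO | queues: N=0 E=0 S=0 W=0
Car 1 crosses at step 1

1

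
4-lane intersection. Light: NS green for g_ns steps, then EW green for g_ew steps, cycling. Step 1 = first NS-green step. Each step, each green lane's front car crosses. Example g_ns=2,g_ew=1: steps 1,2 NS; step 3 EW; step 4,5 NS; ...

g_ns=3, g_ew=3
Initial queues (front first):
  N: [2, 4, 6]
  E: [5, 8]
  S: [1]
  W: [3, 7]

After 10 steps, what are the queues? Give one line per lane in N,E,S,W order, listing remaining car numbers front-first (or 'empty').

Step 1 [NS]: N:car2-GO,E:wait,S:car1-GO,W:wait | queues: N=2 E=2 S=0 W=2
Step 2 [NS]: N:car4-GO,E:wait,S:empty,W:wait | queues: N=1 E=2 S=0 W=2
Step 3 [NS]: N:car6-GO,E:wait,S:empty,W:wait | queues: N=0 E=2 S=0 W=2
Step 4 [EW]: N:wait,E:car5-GO,S:wait,W:car3-GO | queues: N=0 E=1 S=0 W=1
Step 5 [EW]: N:wait,E:car8-GO,S:wait,W:car7-GO | queues: N=0 E=0 S=0 W=0

N: empty
E: empty
S: empty
W: empty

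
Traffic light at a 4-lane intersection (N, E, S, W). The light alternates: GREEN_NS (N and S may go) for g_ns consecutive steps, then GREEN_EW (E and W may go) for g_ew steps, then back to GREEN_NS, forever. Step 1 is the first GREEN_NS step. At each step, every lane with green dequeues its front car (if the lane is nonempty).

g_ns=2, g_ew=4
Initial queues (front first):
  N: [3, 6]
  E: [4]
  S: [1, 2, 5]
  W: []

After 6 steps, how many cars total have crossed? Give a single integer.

Step 1 [NS]: N:car3-GO,E:wait,S:car1-GO,W:wait | queues: N=1 E=1 S=2 W=0
Step 2 [NS]: N:car6-GO,E:wait,S:car2-GO,W:wait | queues: N=0 E=1 S=1 W=0
Step 3 [EW]: N:wait,E:car4-GO,S:wait,W:empty | queues: N=0 E=0 S=1 W=0
Step 4 [EW]: N:wait,E:empty,S:wait,W:empty | queues: N=0 E=0 S=1 W=0
Step 5 [EW]: N:wait,E:empty,S:wait,W:empty | queues: N=0 E=0 S=1 W=0
Step 6 [EW]: N:wait,E:empty,S:wait,W:empty | queues: N=0 E=0 S=1 W=0
Cars crossed by step 6: 5

Answer: 5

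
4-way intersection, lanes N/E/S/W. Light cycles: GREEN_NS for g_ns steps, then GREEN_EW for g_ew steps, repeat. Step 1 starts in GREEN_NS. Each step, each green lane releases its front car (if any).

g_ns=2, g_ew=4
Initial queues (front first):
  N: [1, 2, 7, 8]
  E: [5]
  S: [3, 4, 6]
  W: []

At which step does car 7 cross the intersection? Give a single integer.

Step 1 [NS]: N:car1-GO,E:wait,S:car3-GO,W:wait | queues: N=3 E=1 S=2 W=0
Step 2 [NS]: N:car2-GO,E:wait,S:car4-GO,W:wait | queues: N=2 E=1 S=1 W=0
Step 3 [EW]: N:wait,E:car5-GO,S:wait,W:empty | queues: N=2 E=0 S=1 W=0
Step 4 [EW]: N:wait,E:empty,S:wait,W:empty | queues: N=2 E=0 S=1 W=0
Step 5 [EW]: N:wait,E:empty,S:wait,W:empty | queues: N=2 E=0 S=1 W=0
Step 6 [EW]: N:wait,E:empty,S:wait,W:empty | queues: N=2 E=0 S=1 W=0
Step 7 [NS]: N:car7-GO,E:wait,S:car6-GO,W:wait | queues: N=1 E=0 S=0 W=0
Step 8 [NS]: N:car8-GO,E:wait,S:empty,W:wait | queues: N=0 E=0 S=0 W=0
Car 7 crosses at step 7

7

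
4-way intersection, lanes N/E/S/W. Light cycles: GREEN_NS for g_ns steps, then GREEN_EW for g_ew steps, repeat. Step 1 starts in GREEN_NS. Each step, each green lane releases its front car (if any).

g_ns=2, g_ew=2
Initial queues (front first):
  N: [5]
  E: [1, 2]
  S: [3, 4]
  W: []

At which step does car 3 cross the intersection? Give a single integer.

Step 1 [NS]: N:car5-GO,E:wait,S:car3-GO,W:wait | queues: N=0 E=2 S=1 W=0
Step 2 [NS]: N:empty,E:wait,S:car4-GO,W:wait | queues: N=0 E=2 S=0 W=0
Step 3 [EW]: N:wait,E:car1-GO,S:wait,W:empty | queues: N=0 E=1 S=0 W=0
Step 4 [EW]: N:wait,E:car2-GO,S:wait,W:empty | queues: N=0 E=0 S=0 W=0
Car 3 crosses at step 1

1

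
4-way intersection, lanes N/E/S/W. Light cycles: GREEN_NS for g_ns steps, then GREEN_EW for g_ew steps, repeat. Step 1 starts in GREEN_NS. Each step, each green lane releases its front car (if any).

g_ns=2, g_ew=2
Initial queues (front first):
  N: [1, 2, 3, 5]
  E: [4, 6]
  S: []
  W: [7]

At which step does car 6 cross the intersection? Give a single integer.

Step 1 [NS]: N:car1-GO,E:wait,S:empty,W:wait | queues: N=3 E=2 S=0 W=1
Step 2 [NS]: N:car2-GO,E:wait,S:empty,W:wait | queues: N=2 E=2 S=0 W=1
Step 3 [EW]: N:wait,E:car4-GO,S:wait,W:car7-GO | queues: N=2 E=1 S=0 W=0
Step 4 [EW]: N:wait,E:car6-GO,S:wait,W:empty | queues: N=2 E=0 S=0 W=0
Step 5 [NS]: N:car3-GO,E:wait,S:empty,W:wait | queues: N=1 E=0 S=0 W=0
Step 6 [NS]: N:car5-GO,E:wait,S:empty,W:wait | queues: N=0 E=0 S=0 W=0
Car 6 crosses at step 4

4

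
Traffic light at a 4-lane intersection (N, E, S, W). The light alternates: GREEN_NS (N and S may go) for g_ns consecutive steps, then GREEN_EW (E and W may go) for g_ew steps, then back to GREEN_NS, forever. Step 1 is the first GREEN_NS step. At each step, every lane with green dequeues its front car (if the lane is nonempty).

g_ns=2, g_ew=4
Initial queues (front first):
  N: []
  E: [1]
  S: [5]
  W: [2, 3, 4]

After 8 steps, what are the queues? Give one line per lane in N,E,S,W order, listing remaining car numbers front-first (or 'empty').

Step 1 [NS]: N:empty,E:wait,S:car5-GO,W:wait | queues: N=0 E=1 S=0 W=3
Step 2 [NS]: N:empty,E:wait,S:empty,W:wait | queues: N=0 E=1 S=0 W=3
Step 3 [EW]: N:wait,E:car1-GO,S:wait,W:car2-GO | queues: N=0 E=0 S=0 W=2
Step 4 [EW]: N:wait,E:empty,S:wait,W:car3-GO | queues: N=0 E=0 S=0 W=1
Step 5 [EW]: N:wait,E:empty,S:wait,W:car4-GO | queues: N=0 E=0 S=0 W=0

N: empty
E: empty
S: empty
W: empty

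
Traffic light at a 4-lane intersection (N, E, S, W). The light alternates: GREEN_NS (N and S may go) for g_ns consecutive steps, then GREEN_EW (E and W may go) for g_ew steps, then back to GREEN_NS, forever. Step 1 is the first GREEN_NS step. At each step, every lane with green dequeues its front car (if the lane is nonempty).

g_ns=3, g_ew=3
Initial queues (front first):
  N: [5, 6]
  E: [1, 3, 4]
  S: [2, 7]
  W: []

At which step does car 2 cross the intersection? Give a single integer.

Step 1 [NS]: N:car5-GO,E:wait,S:car2-GO,W:wait | queues: N=1 E=3 S=1 W=0
Step 2 [NS]: N:car6-GO,E:wait,S:car7-GO,W:wait | queues: N=0 E=3 S=0 W=0
Step 3 [NS]: N:empty,E:wait,S:empty,W:wait | queues: N=0 E=3 S=0 W=0
Step 4 [EW]: N:wait,E:car1-GO,S:wait,W:empty | queues: N=0 E=2 S=0 W=0
Step 5 [EW]: N:wait,E:car3-GO,S:wait,W:empty | queues: N=0 E=1 S=0 W=0
Step 6 [EW]: N:wait,E:car4-GO,S:wait,W:empty | queues: N=0 E=0 S=0 W=0
Car 2 crosses at step 1

1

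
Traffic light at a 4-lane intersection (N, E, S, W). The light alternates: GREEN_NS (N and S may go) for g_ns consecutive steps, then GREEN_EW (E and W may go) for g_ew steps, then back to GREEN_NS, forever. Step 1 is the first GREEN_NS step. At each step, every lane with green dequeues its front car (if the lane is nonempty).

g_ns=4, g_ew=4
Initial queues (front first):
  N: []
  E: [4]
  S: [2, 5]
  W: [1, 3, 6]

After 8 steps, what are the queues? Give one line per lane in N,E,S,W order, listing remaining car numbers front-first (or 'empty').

Step 1 [NS]: N:empty,E:wait,S:car2-GO,W:wait | queues: N=0 E=1 S=1 W=3
Step 2 [NS]: N:empty,E:wait,S:car5-GO,W:wait | queues: N=0 E=1 S=0 W=3
Step 3 [NS]: N:empty,E:wait,S:empty,W:wait | queues: N=0 E=1 S=0 W=3
Step 4 [NS]: N:empty,E:wait,S:empty,W:wait | queues: N=0 E=1 S=0 W=3
Step 5 [EW]: N:wait,E:car4-GO,S:wait,W:car1-GO | queues: N=0 E=0 S=0 W=2
Step 6 [EW]: N:wait,E:empty,S:wait,W:car3-GO | queues: N=0 E=0 S=0 W=1
Step 7 [EW]: N:wait,E:empty,S:wait,W:car6-GO | queues: N=0 E=0 S=0 W=0

N: empty
E: empty
S: empty
W: empty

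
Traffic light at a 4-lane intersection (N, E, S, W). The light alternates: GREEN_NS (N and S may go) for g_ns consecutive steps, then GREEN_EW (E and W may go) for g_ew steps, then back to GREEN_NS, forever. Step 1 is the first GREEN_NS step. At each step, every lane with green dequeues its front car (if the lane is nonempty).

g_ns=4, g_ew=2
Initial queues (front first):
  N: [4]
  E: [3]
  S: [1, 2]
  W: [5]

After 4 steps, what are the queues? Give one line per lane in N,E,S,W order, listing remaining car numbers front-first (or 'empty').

Step 1 [NS]: N:car4-GO,E:wait,S:car1-GO,W:wait | queues: N=0 E=1 S=1 W=1
Step 2 [NS]: N:empty,E:wait,S:car2-GO,W:wait | queues: N=0 E=1 S=0 W=1
Step 3 [NS]: N:empty,E:wait,S:empty,W:wait | queues: N=0 E=1 S=0 W=1
Step 4 [NS]: N:empty,E:wait,S:empty,W:wait | queues: N=0 E=1 S=0 W=1

N: empty
E: 3
S: empty
W: 5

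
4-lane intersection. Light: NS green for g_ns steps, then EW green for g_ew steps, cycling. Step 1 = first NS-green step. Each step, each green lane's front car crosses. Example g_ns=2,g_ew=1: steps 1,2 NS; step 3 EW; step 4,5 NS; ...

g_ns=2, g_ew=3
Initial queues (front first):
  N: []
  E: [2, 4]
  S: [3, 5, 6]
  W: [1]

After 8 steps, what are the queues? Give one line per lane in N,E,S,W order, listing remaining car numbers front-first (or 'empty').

Step 1 [NS]: N:empty,E:wait,S:car3-GO,W:wait | queues: N=0 E=2 S=2 W=1
Step 2 [NS]: N:empty,E:wait,S:car5-GO,W:wait | queues: N=0 E=2 S=1 W=1
Step 3 [EW]: N:wait,E:car2-GO,S:wait,W:car1-GO | queues: N=0 E=1 S=1 W=0
Step 4 [EW]: N:wait,E:car4-GO,S:wait,W:empty | queues: N=0 E=0 S=1 W=0
Step 5 [EW]: N:wait,E:empty,S:wait,W:empty | queues: N=0 E=0 S=1 W=0
Step 6 [NS]: N:empty,E:wait,S:car6-GO,W:wait | queues: N=0 E=0 S=0 W=0

N: empty
E: empty
S: empty
W: empty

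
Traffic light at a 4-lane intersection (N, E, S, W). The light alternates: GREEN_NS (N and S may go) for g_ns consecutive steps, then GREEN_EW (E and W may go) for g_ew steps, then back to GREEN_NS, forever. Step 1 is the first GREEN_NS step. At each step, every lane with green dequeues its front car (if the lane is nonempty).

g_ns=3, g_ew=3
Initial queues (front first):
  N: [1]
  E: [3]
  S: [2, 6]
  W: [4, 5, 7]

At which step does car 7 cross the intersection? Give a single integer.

Step 1 [NS]: N:car1-GO,E:wait,S:car2-GO,W:wait | queues: N=0 E=1 S=1 W=3
Step 2 [NS]: N:empty,E:wait,S:car6-GO,W:wait | queues: N=0 E=1 S=0 W=3
Step 3 [NS]: N:empty,E:wait,S:empty,W:wait | queues: N=0 E=1 S=0 W=3
Step 4 [EW]: N:wait,E:car3-GO,S:wait,W:car4-GO | queues: N=0 E=0 S=0 W=2
Step 5 [EW]: N:wait,E:empty,S:wait,W:car5-GO | queues: N=0 E=0 S=0 W=1
Step 6 [EW]: N:wait,E:empty,S:wait,W:car7-GO | queues: N=0 E=0 S=0 W=0
Car 7 crosses at step 6

6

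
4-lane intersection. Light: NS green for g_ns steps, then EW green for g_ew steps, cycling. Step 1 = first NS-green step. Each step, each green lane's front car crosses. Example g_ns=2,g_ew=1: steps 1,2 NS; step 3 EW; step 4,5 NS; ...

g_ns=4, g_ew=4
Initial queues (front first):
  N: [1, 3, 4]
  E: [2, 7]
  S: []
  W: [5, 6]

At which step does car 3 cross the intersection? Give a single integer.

Step 1 [NS]: N:car1-GO,E:wait,S:empty,W:wait | queues: N=2 E=2 S=0 W=2
Step 2 [NS]: N:car3-GO,E:wait,S:empty,W:wait | queues: N=1 E=2 S=0 W=2
Step 3 [NS]: N:car4-GO,E:wait,S:empty,W:wait | queues: N=0 E=2 S=0 W=2
Step 4 [NS]: N:empty,E:wait,S:empty,W:wait | queues: N=0 E=2 S=0 W=2
Step 5 [EW]: N:wait,E:car2-GO,S:wait,W:car5-GO | queues: N=0 E=1 S=0 W=1
Step 6 [EW]: N:wait,E:car7-GO,S:wait,W:car6-GO | queues: N=0 E=0 S=0 W=0
Car 3 crosses at step 2

2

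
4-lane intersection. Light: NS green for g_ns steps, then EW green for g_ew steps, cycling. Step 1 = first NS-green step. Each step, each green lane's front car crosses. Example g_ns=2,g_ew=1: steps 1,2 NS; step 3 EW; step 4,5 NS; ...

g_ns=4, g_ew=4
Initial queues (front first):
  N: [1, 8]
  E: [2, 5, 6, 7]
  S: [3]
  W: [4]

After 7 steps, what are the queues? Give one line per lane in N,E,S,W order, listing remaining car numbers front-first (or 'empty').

Step 1 [NS]: N:car1-GO,E:wait,S:car3-GO,W:wait | queues: N=1 E=4 S=0 W=1
Step 2 [NS]: N:car8-GO,E:wait,S:empty,W:wait | queues: N=0 E=4 S=0 W=1
Step 3 [NS]: N:empty,E:wait,S:empty,W:wait | queues: N=0 E=4 S=0 W=1
Step 4 [NS]: N:empty,E:wait,S:empty,W:wait | queues: N=0 E=4 S=0 W=1
Step 5 [EW]: N:wait,E:car2-GO,S:wait,W:car4-GO | queues: N=0 E=3 S=0 W=0
Step 6 [EW]: N:wait,E:car5-GO,S:wait,W:empty | queues: N=0 E=2 S=0 W=0
Step 7 [EW]: N:wait,E:car6-GO,S:wait,W:empty | queues: N=0 E=1 S=0 W=0

N: empty
E: 7
S: empty
W: empty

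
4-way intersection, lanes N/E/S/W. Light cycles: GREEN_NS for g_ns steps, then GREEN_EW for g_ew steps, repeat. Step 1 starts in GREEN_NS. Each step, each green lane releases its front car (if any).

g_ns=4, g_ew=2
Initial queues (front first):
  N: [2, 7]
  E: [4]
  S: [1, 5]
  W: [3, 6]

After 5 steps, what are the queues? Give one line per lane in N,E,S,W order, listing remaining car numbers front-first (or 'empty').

Step 1 [NS]: N:car2-GO,E:wait,S:car1-GO,W:wait | queues: N=1 E=1 S=1 W=2
Step 2 [NS]: N:car7-GO,E:wait,S:car5-GO,W:wait | queues: N=0 E=1 S=0 W=2
Step 3 [NS]: N:empty,E:wait,S:empty,W:wait | queues: N=0 E=1 S=0 W=2
Step 4 [NS]: N:empty,E:wait,S:empty,W:wait | queues: N=0 E=1 S=0 W=2
Step 5 [EW]: N:wait,E:car4-GO,S:wait,W:car3-GO | queues: N=0 E=0 S=0 W=1

N: empty
E: empty
S: empty
W: 6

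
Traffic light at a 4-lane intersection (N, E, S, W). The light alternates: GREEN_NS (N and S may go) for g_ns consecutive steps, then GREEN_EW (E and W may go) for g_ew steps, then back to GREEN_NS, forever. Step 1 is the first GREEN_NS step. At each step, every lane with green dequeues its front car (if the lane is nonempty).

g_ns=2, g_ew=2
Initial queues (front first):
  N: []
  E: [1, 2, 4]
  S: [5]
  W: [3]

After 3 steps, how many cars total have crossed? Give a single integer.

Answer: 3

Derivation:
Step 1 [NS]: N:empty,E:wait,S:car5-GO,W:wait | queues: N=0 E=3 S=0 W=1
Step 2 [NS]: N:empty,E:wait,S:empty,W:wait | queues: N=0 E=3 S=0 W=1
Step 3 [EW]: N:wait,E:car1-GO,S:wait,W:car3-GO | queues: N=0 E=2 S=0 W=0
Cars crossed by step 3: 3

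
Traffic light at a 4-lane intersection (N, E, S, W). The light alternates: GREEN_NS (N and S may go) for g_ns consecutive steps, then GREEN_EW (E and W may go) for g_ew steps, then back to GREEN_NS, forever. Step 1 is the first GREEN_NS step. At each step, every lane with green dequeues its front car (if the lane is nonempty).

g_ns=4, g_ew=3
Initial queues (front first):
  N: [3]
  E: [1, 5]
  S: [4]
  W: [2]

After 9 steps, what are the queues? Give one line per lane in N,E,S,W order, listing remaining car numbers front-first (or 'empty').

Step 1 [NS]: N:car3-GO,E:wait,S:car4-GO,W:wait | queues: N=0 E=2 S=0 W=1
Step 2 [NS]: N:empty,E:wait,S:empty,W:wait | queues: N=0 E=2 S=0 W=1
Step 3 [NS]: N:empty,E:wait,S:empty,W:wait | queues: N=0 E=2 S=0 W=1
Step 4 [NS]: N:empty,E:wait,S:empty,W:wait | queues: N=0 E=2 S=0 W=1
Step 5 [EW]: N:wait,E:car1-GO,S:wait,W:car2-GO | queues: N=0 E=1 S=0 W=0
Step 6 [EW]: N:wait,E:car5-GO,S:wait,W:empty | queues: N=0 E=0 S=0 W=0

N: empty
E: empty
S: empty
W: empty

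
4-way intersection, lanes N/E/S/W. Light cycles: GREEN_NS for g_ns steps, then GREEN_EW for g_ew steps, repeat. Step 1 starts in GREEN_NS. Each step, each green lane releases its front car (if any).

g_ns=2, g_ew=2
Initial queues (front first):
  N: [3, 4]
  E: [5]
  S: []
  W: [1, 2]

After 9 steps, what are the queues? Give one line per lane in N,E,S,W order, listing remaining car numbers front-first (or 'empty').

Step 1 [NS]: N:car3-GO,E:wait,S:empty,W:wait | queues: N=1 E=1 S=0 W=2
Step 2 [NS]: N:car4-GO,E:wait,S:empty,W:wait | queues: N=0 E=1 S=0 W=2
Step 3 [EW]: N:wait,E:car5-GO,S:wait,W:car1-GO | queues: N=0 E=0 S=0 W=1
Step 4 [EW]: N:wait,E:empty,S:wait,W:car2-GO | queues: N=0 E=0 S=0 W=0

N: empty
E: empty
S: empty
W: empty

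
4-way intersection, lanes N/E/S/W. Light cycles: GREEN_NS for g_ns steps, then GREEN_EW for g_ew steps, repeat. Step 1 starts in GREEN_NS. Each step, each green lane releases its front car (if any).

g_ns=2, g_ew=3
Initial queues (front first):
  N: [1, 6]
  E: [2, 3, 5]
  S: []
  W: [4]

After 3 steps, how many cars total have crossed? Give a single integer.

Step 1 [NS]: N:car1-GO,E:wait,S:empty,W:wait | queues: N=1 E=3 S=0 W=1
Step 2 [NS]: N:car6-GO,E:wait,S:empty,W:wait | queues: N=0 E=3 S=0 W=1
Step 3 [EW]: N:wait,E:car2-GO,S:wait,W:car4-GO | queues: N=0 E=2 S=0 W=0
Cars crossed by step 3: 4

Answer: 4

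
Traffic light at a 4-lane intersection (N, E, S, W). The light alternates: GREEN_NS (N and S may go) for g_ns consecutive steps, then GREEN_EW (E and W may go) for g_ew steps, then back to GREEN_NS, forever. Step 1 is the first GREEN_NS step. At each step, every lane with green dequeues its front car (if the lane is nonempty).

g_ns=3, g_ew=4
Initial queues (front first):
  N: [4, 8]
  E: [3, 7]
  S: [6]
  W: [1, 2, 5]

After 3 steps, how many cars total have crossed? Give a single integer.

Step 1 [NS]: N:car4-GO,E:wait,S:car6-GO,W:wait | queues: N=1 E=2 S=0 W=3
Step 2 [NS]: N:car8-GO,E:wait,S:empty,W:wait | queues: N=0 E=2 S=0 W=3
Step 3 [NS]: N:empty,E:wait,S:empty,W:wait | queues: N=0 E=2 S=0 W=3
Cars crossed by step 3: 3

Answer: 3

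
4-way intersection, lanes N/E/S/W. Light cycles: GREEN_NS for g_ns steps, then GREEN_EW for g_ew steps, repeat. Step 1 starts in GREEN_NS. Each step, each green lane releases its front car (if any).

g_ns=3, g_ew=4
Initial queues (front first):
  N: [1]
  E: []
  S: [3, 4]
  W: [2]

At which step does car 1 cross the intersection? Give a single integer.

Step 1 [NS]: N:car1-GO,E:wait,S:car3-GO,W:wait | queues: N=0 E=0 S=1 W=1
Step 2 [NS]: N:empty,E:wait,S:car4-GO,W:wait | queues: N=0 E=0 S=0 W=1
Step 3 [NS]: N:empty,E:wait,S:empty,W:wait | queues: N=0 E=0 S=0 W=1
Step 4 [EW]: N:wait,E:empty,S:wait,W:car2-GO | queues: N=0 E=0 S=0 W=0
Car 1 crosses at step 1

1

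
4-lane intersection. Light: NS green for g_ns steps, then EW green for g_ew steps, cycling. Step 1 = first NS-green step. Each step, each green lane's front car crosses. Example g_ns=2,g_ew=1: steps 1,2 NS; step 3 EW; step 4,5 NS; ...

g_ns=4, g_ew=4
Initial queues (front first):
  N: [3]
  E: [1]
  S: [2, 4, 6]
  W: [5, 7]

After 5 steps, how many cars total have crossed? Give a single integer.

Answer: 6

Derivation:
Step 1 [NS]: N:car3-GO,E:wait,S:car2-GO,W:wait | queues: N=0 E=1 S=2 W=2
Step 2 [NS]: N:empty,E:wait,S:car4-GO,W:wait | queues: N=0 E=1 S=1 W=2
Step 3 [NS]: N:empty,E:wait,S:car6-GO,W:wait | queues: N=0 E=1 S=0 W=2
Step 4 [NS]: N:empty,E:wait,S:empty,W:wait | queues: N=0 E=1 S=0 W=2
Step 5 [EW]: N:wait,E:car1-GO,S:wait,W:car5-GO | queues: N=0 E=0 S=0 W=1
Cars crossed by step 5: 6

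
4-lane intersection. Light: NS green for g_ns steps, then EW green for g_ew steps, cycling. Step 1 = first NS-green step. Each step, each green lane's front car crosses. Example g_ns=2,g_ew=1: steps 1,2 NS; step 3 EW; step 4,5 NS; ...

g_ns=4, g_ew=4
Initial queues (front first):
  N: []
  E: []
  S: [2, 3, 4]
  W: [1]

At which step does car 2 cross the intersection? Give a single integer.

Step 1 [NS]: N:empty,E:wait,S:car2-GO,W:wait | queues: N=0 E=0 S=2 W=1
Step 2 [NS]: N:empty,E:wait,S:car3-GO,W:wait | queues: N=0 E=0 S=1 W=1
Step 3 [NS]: N:empty,E:wait,S:car4-GO,W:wait | queues: N=0 E=0 S=0 W=1
Step 4 [NS]: N:empty,E:wait,S:empty,W:wait | queues: N=0 E=0 S=0 W=1
Step 5 [EW]: N:wait,E:empty,S:wait,W:car1-GO | queues: N=0 E=0 S=0 W=0
Car 2 crosses at step 1

1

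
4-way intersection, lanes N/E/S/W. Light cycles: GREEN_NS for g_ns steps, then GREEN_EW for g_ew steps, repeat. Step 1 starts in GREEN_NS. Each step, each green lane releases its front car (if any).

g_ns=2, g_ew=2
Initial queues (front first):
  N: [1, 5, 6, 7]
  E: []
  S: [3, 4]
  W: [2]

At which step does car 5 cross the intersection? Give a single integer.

Step 1 [NS]: N:car1-GO,E:wait,S:car3-GO,W:wait | queues: N=3 E=0 S=1 W=1
Step 2 [NS]: N:car5-GO,E:wait,S:car4-GO,W:wait | queues: N=2 E=0 S=0 W=1
Step 3 [EW]: N:wait,E:empty,S:wait,W:car2-GO | queues: N=2 E=0 S=0 W=0
Step 4 [EW]: N:wait,E:empty,S:wait,W:empty | queues: N=2 E=0 S=0 W=0
Step 5 [NS]: N:car6-GO,E:wait,S:empty,W:wait | queues: N=1 E=0 S=0 W=0
Step 6 [NS]: N:car7-GO,E:wait,S:empty,W:wait | queues: N=0 E=0 S=0 W=0
Car 5 crosses at step 2

2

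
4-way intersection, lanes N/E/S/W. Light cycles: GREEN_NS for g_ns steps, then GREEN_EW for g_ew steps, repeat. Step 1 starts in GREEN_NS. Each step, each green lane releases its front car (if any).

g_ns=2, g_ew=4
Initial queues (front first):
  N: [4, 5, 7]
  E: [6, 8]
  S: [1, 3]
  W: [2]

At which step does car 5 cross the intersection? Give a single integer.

Step 1 [NS]: N:car4-GO,E:wait,S:car1-GO,W:wait | queues: N=2 E=2 S=1 W=1
Step 2 [NS]: N:car5-GO,E:wait,S:car3-GO,W:wait | queues: N=1 E=2 S=0 W=1
Step 3 [EW]: N:wait,E:car6-GO,S:wait,W:car2-GO | queues: N=1 E=1 S=0 W=0
Step 4 [EW]: N:wait,E:car8-GO,S:wait,W:empty | queues: N=1 E=0 S=0 W=0
Step 5 [EW]: N:wait,E:empty,S:wait,W:empty | queues: N=1 E=0 S=0 W=0
Step 6 [EW]: N:wait,E:empty,S:wait,W:empty | queues: N=1 E=0 S=0 W=0
Step 7 [NS]: N:car7-GO,E:wait,S:empty,W:wait | queues: N=0 E=0 S=0 W=0
Car 5 crosses at step 2

2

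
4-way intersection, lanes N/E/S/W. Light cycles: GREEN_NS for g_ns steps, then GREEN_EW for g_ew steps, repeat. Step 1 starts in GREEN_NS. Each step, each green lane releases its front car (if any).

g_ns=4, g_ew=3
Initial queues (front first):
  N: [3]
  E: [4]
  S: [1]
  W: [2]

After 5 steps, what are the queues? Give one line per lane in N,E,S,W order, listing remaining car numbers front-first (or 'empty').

Step 1 [NS]: N:car3-GO,E:wait,S:car1-GO,W:wait | queues: N=0 E=1 S=0 W=1
Step 2 [NS]: N:empty,E:wait,S:empty,W:wait | queues: N=0 E=1 S=0 W=1
Step 3 [NS]: N:empty,E:wait,S:empty,W:wait | queues: N=0 E=1 S=0 W=1
Step 4 [NS]: N:empty,E:wait,S:empty,W:wait | queues: N=0 E=1 S=0 W=1
Step 5 [EW]: N:wait,E:car4-GO,S:wait,W:car2-GO | queues: N=0 E=0 S=0 W=0

N: empty
E: empty
S: empty
W: empty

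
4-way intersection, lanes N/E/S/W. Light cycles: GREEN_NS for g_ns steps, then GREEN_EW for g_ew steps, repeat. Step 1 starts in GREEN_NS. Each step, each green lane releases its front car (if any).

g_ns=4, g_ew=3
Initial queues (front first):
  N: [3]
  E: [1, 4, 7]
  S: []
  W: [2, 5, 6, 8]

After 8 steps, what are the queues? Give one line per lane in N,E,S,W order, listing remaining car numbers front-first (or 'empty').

Step 1 [NS]: N:car3-GO,E:wait,S:empty,W:wait | queues: N=0 E=3 S=0 W=4
Step 2 [NS]: N:empty,E:wait,S:empty,W:wait | queues: N=0 E=3 S=0 W=4
Step 3 [NS]: N:empty,E:wait,S:empty,W:wait | queues: N=0 E=3 S=0 W=4
Step 4 [NS]: N:empty,E:wait,S:empty,W:wait | queues: N=0 E=3 S=0 W=4
Step 5 [EW]: N:wait,E:car1-GO,S:wait,W:car2-GO | queues: N=0 E=2 S=0 W=3
Step 6 [EW]: N:wait,E:car4-GO,S:wait,W:car5-GO | queues: N=0 E=1 S=0 W=2
Step 7 [EW]: N:wait,E:car7-GO,S:wait,W:car6-GO | queues: N=0 E=0 S=0 W=1
Step 8 [NS]: N:empty,E:wait,S:empty,W:wait | queues: N=0 E=0 S=0 W=1

N: empty
E: empty
S: empty
W: 8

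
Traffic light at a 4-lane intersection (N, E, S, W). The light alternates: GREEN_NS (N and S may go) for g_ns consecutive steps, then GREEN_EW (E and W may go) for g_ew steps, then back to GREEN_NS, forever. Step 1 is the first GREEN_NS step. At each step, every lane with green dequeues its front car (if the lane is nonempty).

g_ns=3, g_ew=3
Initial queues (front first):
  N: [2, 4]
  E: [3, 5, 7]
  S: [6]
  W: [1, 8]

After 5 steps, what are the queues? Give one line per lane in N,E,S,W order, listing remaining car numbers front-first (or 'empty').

Step 1 [NS]: N:car2-GO,E:wait,S:car6-GO,W:wait | queues: N=1 E=3 S=0 W=2
Step 2 [NS]: N:car4-GO,E:wait,S:empty,W:wait | queues: N=0 E=3 S=0 W=2
Step 3 [NS]: N:empty,E:wait,S:empty,W:wait | queues: N=0 E=3 S=0 W=2
Step 4 [EW]: N:wait,E:car3-GO,S:wait,W:car1-GO | queues: N=0 E=2 S=0 W=1
Step 5 [EW]: N:wait,E:car5-GO,S:wait,W:car8-GO | queues: N=0 E=1 S=0 W=0

N: empty
E: 7
S: empty
W: empty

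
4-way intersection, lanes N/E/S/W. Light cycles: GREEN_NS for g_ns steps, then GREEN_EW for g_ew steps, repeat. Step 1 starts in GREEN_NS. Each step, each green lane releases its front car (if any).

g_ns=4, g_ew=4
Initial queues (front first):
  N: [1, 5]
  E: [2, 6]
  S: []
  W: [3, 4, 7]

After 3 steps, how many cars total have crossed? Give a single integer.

Answer: 2

Derivation:
Step 1 [NS]: N:car1-GO,E:wait,S:empty,W:wait | queues: N=1 E=2 S=0 W=3
Step 2 [NS]: N:car5-GO,E:wait,S:empty,W:wait | queues: N=0 E=2 S=0 W=3
Step 3 [NS]: N:empty,E:wait,S:empty,W:wait | queues: N=0 E=2 S=0 W=3
Cars crossed by step 3: 2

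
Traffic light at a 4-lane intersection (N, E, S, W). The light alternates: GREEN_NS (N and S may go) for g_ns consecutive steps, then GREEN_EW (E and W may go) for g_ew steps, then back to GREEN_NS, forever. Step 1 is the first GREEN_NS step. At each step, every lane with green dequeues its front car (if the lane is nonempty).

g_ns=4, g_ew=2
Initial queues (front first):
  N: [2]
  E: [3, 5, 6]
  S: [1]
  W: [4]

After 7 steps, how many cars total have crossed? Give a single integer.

Step 1 [NS]: N:car2-GO,E:wait,S:car1-GO,W:wait | queues: N=0 E=3 S=0 W=1
Step 2 [NS]: N:empty,E:wait,S:empty,W:wait | queues: N=0 E=3 S=0 W=1
Step 3 [NS]: N:empty,E:wait,S:empty,W:wait | queues: N=0 E=3 S=0 W=1
Step 4 [NS]: N:empty,E:wait,S:empty,W:wait | queues: N=0 E=3 S=0 W=1
Step 5 [EW]: N:wait,E:car3-GO,S:wait,W:car4-GO | queues: N=0 E=2 S=0 W=0
Step 6 [EW]: N:wait,E:car5-GO,S:wait,W:empty | queues: N=0 E=1 S=0 W=0
Step 7 [NS]: N:empty,E:wait,S:empty,W:wait | queues: N=0 E=1 S=0 W=0
Cars crossed by step 7: 5

Answer: 5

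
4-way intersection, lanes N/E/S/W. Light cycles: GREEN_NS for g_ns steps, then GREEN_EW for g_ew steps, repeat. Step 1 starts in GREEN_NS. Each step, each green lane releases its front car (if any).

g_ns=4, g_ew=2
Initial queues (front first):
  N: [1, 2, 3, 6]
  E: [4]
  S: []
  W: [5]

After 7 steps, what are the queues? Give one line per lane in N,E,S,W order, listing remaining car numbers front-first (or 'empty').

Step 1 [NS]: N:car1-GO,E:wait,S:empty,W:wait | queues: N=3 E=1 S=0 W=1
Step 2 [NS]: N:car2-GO,E:wait,S:empty,W:wait | queues: N=2 E=1 S=0 W=1
Step 3 [NS]: N:car3-GO,E:wait,S:empty,W:wait | queues: N=1 E=1 S=0 W=1
Step 4 [NS]: N:car6-GO,E:wait,S:empty,W:wait | queues: N=0 E=1 S=0 W=1
Step 5 [EW]: N:wait,E:car4-GO,S:wait,W:car5-GO | queues: N=0 E=0 S=0 W=0

N: empty
E: empty
S: empty
W: empty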